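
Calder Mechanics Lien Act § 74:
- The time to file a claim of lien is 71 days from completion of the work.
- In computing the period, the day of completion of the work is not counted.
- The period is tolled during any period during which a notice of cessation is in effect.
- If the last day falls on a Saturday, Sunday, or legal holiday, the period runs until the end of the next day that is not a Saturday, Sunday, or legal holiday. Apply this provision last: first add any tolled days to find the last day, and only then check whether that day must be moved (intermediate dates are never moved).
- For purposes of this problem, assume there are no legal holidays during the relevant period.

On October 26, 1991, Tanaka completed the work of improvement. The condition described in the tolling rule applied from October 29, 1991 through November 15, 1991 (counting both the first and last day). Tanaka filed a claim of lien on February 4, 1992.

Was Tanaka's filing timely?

71 days after October 26, 1991 is January 5, 1992.
From October 29, 1991 through November 15, 1991 inclusive is 18 days; tolling adds 18 days: January 5, 1992 + 18 days = January 23, 1992.
January 23, 1992 is a Thursday and not a legal holiday, so no extension applies.
The deadline is January 23, 1992; the filing on February 4, 1992 is after that date.

No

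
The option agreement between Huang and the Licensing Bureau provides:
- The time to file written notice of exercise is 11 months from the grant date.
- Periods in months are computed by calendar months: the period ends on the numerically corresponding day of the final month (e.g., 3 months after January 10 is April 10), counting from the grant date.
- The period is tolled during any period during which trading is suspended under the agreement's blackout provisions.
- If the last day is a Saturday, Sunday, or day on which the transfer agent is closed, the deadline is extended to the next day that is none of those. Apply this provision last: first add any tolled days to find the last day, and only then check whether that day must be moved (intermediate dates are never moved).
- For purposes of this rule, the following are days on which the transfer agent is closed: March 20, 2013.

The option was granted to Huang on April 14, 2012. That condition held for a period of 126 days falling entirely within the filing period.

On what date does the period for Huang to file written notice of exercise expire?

11 months after April 14, 2012 is March 14, 2013.
Tolling adds 126 days: March 14, 2013 + 126 days = July 18, 2013.
July 18, 2013 is a Thursday and not a day on which the transfer agent is closed, so no extension applies.

July 18, 2013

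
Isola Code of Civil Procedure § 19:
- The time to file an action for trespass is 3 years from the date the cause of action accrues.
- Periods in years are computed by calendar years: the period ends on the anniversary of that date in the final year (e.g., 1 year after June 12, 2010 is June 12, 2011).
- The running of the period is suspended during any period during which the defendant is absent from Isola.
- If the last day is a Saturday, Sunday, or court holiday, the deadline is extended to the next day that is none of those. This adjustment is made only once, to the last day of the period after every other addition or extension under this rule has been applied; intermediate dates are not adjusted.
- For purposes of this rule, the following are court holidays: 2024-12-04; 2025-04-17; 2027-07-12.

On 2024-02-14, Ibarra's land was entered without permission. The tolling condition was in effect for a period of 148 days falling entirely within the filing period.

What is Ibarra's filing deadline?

July 13, 2027

3 years after 2024-02-14 is February 14, 2027.
Tolling adds 148 days: February 14, 2027 + 148 days = July 12, 2027.
July 12, 2027 is a listed holiday. The next qualifying day is July 13, 2027.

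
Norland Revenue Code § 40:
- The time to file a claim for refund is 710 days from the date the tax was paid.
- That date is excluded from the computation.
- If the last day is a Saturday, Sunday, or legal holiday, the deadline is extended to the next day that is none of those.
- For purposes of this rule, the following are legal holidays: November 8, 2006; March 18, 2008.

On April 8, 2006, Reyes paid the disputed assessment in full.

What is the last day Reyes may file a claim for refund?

710 days after April 8, 2006 is March 18, 2008.
March 18, 2008 is a listed holiday. The next qualifying day is March 19, 2008.

March 19, 2008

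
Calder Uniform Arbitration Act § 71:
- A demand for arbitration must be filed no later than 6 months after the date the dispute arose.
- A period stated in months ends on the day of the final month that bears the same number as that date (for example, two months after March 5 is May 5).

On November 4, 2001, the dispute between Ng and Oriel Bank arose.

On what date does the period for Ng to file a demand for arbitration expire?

May 4, 2002

6 months after November 4, 2001 is May 4, 2002.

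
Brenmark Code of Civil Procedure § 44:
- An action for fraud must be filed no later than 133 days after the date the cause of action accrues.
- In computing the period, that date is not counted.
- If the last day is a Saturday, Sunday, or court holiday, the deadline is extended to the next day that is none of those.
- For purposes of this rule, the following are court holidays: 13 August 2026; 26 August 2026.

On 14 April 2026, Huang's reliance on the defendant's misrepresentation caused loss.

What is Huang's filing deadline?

133 days after 14 April 2026 is August 25, 2026.
August 25, 2026 is a Tuesday and not a court holiday, so no extension applies.

August 25, 2026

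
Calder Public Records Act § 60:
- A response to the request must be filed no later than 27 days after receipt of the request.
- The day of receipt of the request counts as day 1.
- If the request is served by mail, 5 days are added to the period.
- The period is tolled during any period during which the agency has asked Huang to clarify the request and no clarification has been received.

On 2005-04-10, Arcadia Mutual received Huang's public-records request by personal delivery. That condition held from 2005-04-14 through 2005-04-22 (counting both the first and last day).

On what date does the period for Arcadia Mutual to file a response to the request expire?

Counting 2005-04-10 as day 1, day 27 is May 6, 2005.
Service was not by mail, so no mail extension applies.
From April 14, 2005 through April 22, 2005 inclusive is 9 days; tolling adds 9 days: May 6, 2005 + 9 days = May 15, 2005.

May 15, 2005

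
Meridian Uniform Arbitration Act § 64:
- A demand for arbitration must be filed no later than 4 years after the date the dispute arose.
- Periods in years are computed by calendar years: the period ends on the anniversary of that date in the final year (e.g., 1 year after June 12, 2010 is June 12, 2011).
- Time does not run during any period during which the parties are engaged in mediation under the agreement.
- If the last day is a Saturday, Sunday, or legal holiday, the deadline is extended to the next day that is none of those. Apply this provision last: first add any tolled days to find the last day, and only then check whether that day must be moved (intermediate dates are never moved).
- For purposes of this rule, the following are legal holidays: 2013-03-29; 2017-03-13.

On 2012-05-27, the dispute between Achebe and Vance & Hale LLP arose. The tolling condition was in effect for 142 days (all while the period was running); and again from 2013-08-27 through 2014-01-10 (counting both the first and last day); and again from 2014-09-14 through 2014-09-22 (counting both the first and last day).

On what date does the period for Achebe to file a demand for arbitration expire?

4 years after 2012-05-27 is May 27, 2016.
Tolling adds 142 days: May 27, 2016 + 142 days = October 16, 2016.
From August 27, 2013 through January 10, 2014 inclusive is 137 days; tolling adds 137 days: October 16, 2016 + 137 days = March 2, 2017.
From September 14, 2014 through September 22, 2014 inclusive is 9 days; tolling adds 9 days: March 2, 2017 + 9 days = March 11, 2017.
March 11, 2017 is Saturday; March 12, 2017 is Sunday; March 13, 2017 is a listed holiday. The next qualifying day is March 14, 2017.

March 14, 2017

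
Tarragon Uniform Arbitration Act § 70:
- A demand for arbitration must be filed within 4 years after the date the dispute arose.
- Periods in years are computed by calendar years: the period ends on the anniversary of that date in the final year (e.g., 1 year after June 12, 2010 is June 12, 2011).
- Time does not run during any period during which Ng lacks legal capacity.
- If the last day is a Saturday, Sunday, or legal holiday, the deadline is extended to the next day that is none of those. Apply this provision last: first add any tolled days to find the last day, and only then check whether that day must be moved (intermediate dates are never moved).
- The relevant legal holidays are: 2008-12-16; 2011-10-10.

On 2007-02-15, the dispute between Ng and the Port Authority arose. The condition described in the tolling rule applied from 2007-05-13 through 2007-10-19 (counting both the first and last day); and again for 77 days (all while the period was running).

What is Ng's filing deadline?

October 11, 2011

4 years after 2007-02-15 is February 15, 2011.
From May 13, 2007 through October 19, 2007 inclusive is 160 days; tolling adds 160 days: February 15, 2011 + 160 days = July 25, 2011.
Tolling adds 77 days: July 25, 2011 + 77 days = October 10, 2011.
October 10, 2011 is a listed holiday. The next qualifying day is October 11, 2011.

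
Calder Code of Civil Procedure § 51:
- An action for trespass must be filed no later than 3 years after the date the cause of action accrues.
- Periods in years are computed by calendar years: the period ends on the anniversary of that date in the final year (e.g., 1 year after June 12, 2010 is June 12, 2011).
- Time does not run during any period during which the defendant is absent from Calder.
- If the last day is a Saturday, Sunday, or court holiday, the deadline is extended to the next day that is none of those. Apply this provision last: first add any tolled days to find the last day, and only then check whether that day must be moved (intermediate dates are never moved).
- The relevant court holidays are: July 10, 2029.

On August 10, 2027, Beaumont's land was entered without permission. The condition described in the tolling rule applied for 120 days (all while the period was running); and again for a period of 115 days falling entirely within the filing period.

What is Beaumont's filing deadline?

April 2, 2031

3 years after August 10, 2027 is August 10, 2030.
Tolling adds 120 days: August 10, 2030 + 120 days = December 8, 2030.
Tolling adds 115 days: December 8, 2030 + 115 days = April 2, 2031.
April 2, 2031 is a Wednesday and not a court holiday, so no extension applies.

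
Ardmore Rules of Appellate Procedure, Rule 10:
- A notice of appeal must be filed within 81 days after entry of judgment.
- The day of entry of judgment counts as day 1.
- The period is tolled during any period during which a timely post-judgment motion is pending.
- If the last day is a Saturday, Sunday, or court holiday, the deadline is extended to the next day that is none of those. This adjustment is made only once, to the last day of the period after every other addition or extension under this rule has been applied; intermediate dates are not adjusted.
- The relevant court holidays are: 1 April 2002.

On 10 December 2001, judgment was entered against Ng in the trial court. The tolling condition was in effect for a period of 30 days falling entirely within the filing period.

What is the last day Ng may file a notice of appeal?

April 2, 2002

Counting 10 December 2001 as day 1, day 81 is February 28, 2002.
Tolling adds 30 days: February 28, 2002 + 30 days = March 30, 2002.
March 30, 2002 is Saturday; March 31, 2002 is Sunday; April 1, 2002 is a listed holiday. The next qualifying day is April 2, 2002.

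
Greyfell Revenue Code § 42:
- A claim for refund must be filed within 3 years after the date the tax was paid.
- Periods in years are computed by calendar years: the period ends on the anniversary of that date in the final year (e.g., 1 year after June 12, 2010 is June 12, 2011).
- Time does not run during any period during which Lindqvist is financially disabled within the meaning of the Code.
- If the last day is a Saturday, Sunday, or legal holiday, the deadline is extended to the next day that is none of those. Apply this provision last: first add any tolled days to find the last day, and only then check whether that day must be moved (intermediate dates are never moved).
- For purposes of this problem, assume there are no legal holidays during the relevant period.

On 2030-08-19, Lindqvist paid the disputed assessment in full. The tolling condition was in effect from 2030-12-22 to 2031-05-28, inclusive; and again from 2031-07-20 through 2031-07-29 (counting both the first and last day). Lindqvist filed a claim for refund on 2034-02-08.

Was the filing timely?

No

3 years after 2030-08-19 is August 19, 2033.
From December 22, 2030 through May 28, 2031 inclusive is 158 days; tolling adds 158 days: August 19, 2033 + 158 days = January 24, 2034.
From July 20, 2031 through July 29, 2031 inclusive is 10 days; tolling adds 10 days: January 24, 2034 + 10 days = February 3, 2034.
February 3, 2034 is a Friday and not a legal holiday, so no extension applies.
The deadline is February 3, 2034; the filing on February 8, 2034 is after that date.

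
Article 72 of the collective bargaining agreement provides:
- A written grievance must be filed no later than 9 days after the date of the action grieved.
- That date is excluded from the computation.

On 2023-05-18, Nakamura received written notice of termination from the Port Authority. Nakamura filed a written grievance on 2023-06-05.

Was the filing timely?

9 days after 2023-05-18 is May 27, 2023.
The deadline is May 27, 2023; the filing on June 5, 2023 is after that date.

No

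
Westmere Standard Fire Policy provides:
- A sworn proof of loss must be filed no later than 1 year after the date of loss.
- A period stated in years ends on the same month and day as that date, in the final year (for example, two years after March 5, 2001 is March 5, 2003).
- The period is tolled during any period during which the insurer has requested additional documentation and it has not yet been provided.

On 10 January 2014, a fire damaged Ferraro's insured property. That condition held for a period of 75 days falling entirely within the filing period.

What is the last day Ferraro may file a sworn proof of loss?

March 26, 2015

1 year after 10 January 2014 is January 10, 2015.
Tolling adds 75 days: January 10, 2015 + 75 days = March 26, 2015.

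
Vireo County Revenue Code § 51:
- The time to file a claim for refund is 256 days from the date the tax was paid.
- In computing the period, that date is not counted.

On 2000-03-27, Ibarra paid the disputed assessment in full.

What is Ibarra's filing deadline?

256 days after 2000-03-27 is December 8, 2000.

December 8, 2000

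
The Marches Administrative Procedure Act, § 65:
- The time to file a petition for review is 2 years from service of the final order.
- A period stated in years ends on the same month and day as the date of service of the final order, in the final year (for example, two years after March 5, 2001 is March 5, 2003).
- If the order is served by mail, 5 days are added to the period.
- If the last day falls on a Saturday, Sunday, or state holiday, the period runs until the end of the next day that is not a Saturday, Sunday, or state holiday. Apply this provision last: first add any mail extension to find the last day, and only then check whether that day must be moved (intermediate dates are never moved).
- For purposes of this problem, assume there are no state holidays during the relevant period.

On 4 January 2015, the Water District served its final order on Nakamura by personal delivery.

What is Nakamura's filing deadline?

January 4, 2017

2 years after 4 January 2015 is January 4, 2017.
Service was not by mail, so no mail extension applies.
January 4, 2017 is a Wednesday and not a state holiday, so no extension applies.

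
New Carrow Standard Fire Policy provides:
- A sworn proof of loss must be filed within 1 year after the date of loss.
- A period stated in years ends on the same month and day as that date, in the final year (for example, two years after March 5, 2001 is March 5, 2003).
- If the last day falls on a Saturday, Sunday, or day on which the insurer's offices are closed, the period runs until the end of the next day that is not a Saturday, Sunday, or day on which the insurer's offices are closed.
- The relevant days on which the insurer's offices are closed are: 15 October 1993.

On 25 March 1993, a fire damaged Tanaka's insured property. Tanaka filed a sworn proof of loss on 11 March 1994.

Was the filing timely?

Yes

1 year after 25 March 1993 is March 25, 1994.
March 25, 1994 is a Friday and not a day on which the insurer's offices are closed, so no extension applies.
The deadline is March 25, 1994; the filing on March 11, 1994 is on or before that date.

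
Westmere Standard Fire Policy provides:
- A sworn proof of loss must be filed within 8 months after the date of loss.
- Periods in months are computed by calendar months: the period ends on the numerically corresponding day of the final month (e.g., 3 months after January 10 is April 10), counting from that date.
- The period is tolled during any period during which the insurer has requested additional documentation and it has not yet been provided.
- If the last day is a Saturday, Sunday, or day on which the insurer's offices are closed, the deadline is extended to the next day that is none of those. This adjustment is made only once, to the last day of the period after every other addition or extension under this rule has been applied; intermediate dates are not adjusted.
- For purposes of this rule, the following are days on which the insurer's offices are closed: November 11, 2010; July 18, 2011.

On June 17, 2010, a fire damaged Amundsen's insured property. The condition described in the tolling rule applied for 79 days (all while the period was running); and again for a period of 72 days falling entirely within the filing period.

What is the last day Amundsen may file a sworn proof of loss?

8 months after June 17, 2010 is February 17, 2011.
Tolling adds 79 days: February 17, 2011 + 79 days = May 7, 2011.
Tolling adds 72 days: May 7, 2011 + 72 days = July 18, 2011.
July 18, 2011 is a listed holiday. The next qualifying day is July 19, 2011.

July 19, 2011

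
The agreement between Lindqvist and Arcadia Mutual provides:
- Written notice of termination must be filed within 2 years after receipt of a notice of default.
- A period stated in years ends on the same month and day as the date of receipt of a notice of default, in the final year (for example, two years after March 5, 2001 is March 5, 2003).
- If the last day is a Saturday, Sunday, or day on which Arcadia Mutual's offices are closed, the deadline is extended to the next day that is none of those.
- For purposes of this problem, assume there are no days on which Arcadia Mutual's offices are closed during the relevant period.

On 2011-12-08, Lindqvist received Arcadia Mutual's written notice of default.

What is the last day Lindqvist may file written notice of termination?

2 years after 2011-12-08 is December 8, 2013.
December 8, 2013 is Sunday. The next qualifying day is December 9, 2013.

December 9, 2013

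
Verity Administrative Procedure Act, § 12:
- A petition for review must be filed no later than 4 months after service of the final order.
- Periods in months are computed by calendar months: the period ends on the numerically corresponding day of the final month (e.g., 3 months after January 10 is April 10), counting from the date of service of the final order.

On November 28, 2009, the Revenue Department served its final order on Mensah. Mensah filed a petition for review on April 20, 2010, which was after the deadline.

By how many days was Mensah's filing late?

4 months after November 28, 2009 is March 28, 2010.
The deadline is March 28, 2010; from March 28, 2010 to April 20, 2010 is 23 days.

23 days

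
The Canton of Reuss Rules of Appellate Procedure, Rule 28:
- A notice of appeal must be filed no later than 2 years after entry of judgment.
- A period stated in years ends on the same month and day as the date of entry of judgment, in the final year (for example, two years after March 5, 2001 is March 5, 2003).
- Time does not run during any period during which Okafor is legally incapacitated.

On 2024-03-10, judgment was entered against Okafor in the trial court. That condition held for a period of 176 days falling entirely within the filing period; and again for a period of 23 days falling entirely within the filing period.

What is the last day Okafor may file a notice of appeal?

2 years after 2024-03-10 is March 10, 2026.
Tolling adds 176 days: March 10, 2026 + 176 days = September 2, 2026.
Tolling adds 23 days: September 2, 2026 + 23 days = September 25, 2026.

September 25, 2026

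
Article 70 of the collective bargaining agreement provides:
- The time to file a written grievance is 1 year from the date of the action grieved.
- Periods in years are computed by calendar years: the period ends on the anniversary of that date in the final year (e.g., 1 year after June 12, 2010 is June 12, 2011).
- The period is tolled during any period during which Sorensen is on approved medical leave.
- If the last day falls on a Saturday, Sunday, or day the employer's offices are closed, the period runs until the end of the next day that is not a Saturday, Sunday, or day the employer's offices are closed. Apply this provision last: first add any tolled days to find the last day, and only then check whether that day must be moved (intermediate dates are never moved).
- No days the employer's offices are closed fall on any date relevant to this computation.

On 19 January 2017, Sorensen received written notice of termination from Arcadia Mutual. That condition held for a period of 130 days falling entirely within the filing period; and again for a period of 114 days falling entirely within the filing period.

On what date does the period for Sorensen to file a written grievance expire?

September 20, 2018

1 year after 19 January 2017 is January 19, 2018.
Tolling adds 130 days: January 19, 2018 + 130 days = May 29, 2018.
Tolling adds 114 days: May 29, 2018 + 114 days = September 20, 2018.
September 20, 2018 is a Thursday and not a day the employer's offices are closed, so no extension applies.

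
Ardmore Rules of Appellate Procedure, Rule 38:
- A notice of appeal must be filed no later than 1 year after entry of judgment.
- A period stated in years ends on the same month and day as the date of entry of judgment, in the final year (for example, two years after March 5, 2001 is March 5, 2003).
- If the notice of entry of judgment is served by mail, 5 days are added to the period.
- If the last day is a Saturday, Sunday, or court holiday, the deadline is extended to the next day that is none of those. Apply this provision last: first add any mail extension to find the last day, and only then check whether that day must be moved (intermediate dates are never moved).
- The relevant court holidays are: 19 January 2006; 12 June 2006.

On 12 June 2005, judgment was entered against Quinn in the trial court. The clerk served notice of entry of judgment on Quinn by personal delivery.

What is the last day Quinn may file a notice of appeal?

June 13, 2006

1 year after 12 June 2005 is June 12, 2006.
Service was not by mail, so no mail extension applies.
June 12, 2006 is a listed holiday. The next qualifying day is June 13, 2006.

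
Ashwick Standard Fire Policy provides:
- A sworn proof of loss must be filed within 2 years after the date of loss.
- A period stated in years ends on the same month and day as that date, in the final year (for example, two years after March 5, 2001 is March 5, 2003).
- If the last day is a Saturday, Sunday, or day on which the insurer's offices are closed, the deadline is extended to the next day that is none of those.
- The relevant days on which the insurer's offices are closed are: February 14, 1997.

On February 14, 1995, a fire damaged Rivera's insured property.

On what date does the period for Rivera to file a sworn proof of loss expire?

2 years after February 14, 1995 is February 14, 1997.
February 14, 1997 is a listed holiday; February 15, 1997 is Saturday; February 16, 1997 is Sunday. The next qualifying day is February 17, 1997.

February 17, 1997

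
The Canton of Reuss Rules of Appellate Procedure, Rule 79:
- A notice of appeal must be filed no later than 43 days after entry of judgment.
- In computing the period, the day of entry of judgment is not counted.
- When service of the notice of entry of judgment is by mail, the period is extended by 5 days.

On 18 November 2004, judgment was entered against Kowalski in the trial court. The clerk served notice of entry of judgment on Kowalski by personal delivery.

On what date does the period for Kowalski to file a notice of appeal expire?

December 31, 2004

43 days after 18 November 2004 is December 31, 2004.
Service was not by mail, so no mail extension applies.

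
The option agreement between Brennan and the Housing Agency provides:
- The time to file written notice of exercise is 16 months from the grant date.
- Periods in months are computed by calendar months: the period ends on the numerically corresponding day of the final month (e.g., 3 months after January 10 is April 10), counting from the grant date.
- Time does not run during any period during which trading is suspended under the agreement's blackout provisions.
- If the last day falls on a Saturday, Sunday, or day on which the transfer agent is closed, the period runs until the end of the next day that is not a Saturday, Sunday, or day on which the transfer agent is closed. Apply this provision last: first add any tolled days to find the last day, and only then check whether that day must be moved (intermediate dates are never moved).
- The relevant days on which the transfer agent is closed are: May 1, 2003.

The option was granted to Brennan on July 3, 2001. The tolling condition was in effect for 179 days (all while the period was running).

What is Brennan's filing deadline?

May 2, 2003

16 months after July 3, 2001 is November 3, 2002.
Tolling adds 179 days: November 3, 2002 + 179 days = May 1, 2003.
May 1, 2003 is a listed holiday. The next qualifying day is May 2, 2003.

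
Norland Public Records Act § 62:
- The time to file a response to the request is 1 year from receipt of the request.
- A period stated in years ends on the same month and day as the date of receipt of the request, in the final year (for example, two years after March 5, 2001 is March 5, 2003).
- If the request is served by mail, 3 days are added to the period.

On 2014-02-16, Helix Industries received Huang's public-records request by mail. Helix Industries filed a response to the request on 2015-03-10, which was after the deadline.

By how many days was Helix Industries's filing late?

19 days

1 year after 2014-02-16 is February 16, 2015.
Service was by mail, adding 3 days: February 16, 2015 + 3 days = February 19, 2015.
The deadline is February 19, 2015; from February 19, 2015 to March 10, 2015 is 19 days.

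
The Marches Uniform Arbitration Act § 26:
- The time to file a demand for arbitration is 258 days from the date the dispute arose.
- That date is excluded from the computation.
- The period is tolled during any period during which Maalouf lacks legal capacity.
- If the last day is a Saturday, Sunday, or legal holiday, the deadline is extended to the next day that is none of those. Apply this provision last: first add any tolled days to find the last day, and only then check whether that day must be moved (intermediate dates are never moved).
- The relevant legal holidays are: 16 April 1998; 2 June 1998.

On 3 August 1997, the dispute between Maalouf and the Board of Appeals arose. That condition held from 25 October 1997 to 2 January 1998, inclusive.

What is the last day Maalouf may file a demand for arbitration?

June 29, 1998

258 days after 3 August 1997 is April 18, 1998.
From October 25, 1997 through January 2, 1998 inclusive is 70 days; tolling adds 70 days: April 18, 1998 + 70 days = June 27, 1998.
June 27, 1998 is Saturday; June 28, 1998 is Sunday. The next qualifying day is June 29, 1998.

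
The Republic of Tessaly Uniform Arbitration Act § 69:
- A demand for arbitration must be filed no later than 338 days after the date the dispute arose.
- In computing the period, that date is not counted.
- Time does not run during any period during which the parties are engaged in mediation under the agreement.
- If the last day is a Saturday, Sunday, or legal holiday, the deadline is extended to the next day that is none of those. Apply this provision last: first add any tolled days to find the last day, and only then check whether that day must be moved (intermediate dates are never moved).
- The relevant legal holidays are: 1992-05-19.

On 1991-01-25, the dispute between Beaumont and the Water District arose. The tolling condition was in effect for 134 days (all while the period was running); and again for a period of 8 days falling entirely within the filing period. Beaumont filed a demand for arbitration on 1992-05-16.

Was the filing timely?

338 days after 1991-01-25 is December 29, 1991.
Tolling adds 134 days: December 29, 1991 + 134 days = May 11, 1992.
Tolling adds 8 days: May 11, 1992 + 8 days = May 19, 1992.
May 19, 1992 is a listed holiday. The next qualifying day is May 20, 1992.
The deadline is May 20, 1992; the filing on May 16, 1992 is on or before that date.

Yes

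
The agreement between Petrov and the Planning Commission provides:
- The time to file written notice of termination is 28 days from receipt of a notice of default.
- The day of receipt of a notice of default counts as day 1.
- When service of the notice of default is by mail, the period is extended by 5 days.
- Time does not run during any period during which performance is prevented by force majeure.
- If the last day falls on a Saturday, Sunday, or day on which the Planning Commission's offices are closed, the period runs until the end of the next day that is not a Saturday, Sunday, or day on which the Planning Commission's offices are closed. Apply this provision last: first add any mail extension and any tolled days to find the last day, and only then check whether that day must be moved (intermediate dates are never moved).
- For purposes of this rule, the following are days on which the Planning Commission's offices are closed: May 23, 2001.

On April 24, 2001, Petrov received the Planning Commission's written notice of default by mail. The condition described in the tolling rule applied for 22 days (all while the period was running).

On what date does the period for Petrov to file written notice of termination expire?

June 18, 2001

Counting April 24, 2001 as day 1, day 28 is May 21, 2001.
Service was by mail, adding 5 days: May 21, 2001 + 5 days = May 26, 2001.
Tolling adds 22 days: May 26, 2001 + 22 days = June 17, 2001.
June 17, 2001 is Sunday. The next qualifying day is June 18, 2001.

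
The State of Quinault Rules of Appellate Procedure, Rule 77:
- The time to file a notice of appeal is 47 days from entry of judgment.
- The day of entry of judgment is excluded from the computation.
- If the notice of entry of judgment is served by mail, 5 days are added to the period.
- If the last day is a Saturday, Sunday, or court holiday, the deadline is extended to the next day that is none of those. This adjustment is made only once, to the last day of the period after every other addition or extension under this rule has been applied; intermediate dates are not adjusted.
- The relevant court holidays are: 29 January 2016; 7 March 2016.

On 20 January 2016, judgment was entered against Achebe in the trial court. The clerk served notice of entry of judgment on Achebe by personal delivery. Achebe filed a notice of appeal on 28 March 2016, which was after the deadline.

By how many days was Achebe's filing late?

20 days

47 days after 20 January 2016 is March 7, 2016.
Service was not by mail, so no mail extension applies.
March 7, 2016 is a listed holiday. The next qualifying day is March 8, 2016.
The deadline is March 8, 2016; from March 8, 2016 to March 28, 2016 is 20 days.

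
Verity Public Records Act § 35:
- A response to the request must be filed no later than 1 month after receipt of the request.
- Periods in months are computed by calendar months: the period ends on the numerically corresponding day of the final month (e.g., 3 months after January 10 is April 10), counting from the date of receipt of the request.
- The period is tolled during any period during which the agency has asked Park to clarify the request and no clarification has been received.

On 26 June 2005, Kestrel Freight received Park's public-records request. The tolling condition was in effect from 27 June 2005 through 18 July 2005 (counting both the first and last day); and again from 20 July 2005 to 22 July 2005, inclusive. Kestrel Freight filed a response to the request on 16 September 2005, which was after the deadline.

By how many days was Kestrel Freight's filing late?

27 days

1 month after 26 June 2005 is July 26, 2005.
From June 27, 2005 through July 18, 2005 inclusive is 22 days; tolling adds 22 days: July 26, 2005 + 22 days = August 17, 2005.
From July 20, 2005 through July 22, 2005 inclusive is 3 days; tolling adds 3 days: August 17, 2005 + 3 days = August 20, 2005.
The deadline is August 20, 2005; from August 20, 2005 to September 16, 2005 is 27 days.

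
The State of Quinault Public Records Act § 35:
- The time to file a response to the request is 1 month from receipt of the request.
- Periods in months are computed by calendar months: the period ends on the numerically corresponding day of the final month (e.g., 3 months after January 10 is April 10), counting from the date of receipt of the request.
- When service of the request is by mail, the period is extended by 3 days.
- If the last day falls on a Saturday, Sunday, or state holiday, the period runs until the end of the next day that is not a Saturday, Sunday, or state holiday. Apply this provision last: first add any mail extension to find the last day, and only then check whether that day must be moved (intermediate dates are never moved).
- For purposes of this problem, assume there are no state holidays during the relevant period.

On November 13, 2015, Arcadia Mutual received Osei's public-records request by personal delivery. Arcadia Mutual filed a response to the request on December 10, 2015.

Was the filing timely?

Yes

1 month after November 13, 2015 is December 13, 2015.
Service was not by mail, so no mail extension applies.
December 13, 2015 is Sunday. The next qualifying day is December 14, 2015.
The deadline is December 14, 2015; the filing on December 10, 2015 is on or before that date.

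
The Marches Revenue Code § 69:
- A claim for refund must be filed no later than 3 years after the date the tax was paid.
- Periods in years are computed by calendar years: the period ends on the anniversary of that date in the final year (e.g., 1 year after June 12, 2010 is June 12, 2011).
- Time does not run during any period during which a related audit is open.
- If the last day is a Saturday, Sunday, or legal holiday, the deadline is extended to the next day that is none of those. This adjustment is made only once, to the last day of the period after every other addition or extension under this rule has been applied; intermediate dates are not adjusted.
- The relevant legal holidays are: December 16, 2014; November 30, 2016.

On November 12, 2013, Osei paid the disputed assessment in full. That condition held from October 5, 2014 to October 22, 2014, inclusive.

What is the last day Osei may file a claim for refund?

December 1, 2016

3 years after November 12, 2013 is November 12, 2016.
From October 5, 2014 through October 22, 2014 inclusive is 18 days; tolling adds 18 days: November 12, 2016 + 18 days = November 30, 2016.
November 30, 2016 is a listed holiday. The next qualifying day is December 1, 2016.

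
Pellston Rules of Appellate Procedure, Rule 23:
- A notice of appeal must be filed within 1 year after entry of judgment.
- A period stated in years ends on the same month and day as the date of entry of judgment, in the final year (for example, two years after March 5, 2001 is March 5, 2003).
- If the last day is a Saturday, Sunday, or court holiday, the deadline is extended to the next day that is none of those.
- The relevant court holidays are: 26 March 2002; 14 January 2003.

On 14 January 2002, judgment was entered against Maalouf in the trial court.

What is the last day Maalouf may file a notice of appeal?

1 year after 14 January 2002 is January 14, 2003.
January 14, 2003 is a listed holiday. The next qualifying day is January 15, 2003.

January 15, 2003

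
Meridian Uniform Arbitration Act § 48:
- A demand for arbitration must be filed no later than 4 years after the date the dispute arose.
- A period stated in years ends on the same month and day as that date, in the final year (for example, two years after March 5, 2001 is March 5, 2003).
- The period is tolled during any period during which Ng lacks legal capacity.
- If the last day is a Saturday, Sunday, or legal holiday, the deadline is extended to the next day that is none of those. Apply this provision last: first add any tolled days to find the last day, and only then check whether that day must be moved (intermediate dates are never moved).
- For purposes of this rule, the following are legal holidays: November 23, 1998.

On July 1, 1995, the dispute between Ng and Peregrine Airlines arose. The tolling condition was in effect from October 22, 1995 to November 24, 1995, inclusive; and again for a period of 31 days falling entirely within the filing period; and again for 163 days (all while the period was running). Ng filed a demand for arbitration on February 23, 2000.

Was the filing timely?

No

4 years after July 1, 1995 is July 1, 1999.
From October 22, 1995 through November 24, 1995 inclusive is 34 days; tolling adds 34 days: July 1, 1999 + 34 days = August 4, 1999.
Tolling adds 31 days: August 4, 1999 + 31 days = September 4, 1999.
Tolling adds 163 days: September 4, 1999 + 163 days = February 14, 2000.
February 14, 2000 is a Monday and not a legal holiday, so no extension applies.
The deadline is February 14, 2000; the filing on February 23, 2000 is after that date.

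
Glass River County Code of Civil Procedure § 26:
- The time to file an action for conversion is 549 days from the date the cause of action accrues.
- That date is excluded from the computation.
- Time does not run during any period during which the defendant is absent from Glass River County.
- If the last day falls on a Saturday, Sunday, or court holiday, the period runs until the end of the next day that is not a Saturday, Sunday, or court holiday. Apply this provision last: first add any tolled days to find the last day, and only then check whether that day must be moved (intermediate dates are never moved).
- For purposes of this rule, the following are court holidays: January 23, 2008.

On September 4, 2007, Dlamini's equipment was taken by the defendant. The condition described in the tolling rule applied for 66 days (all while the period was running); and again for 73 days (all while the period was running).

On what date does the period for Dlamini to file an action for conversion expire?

549 days after September 4, 2007 is March 6, 2009.
Tolling adds 66 days: March 6, 2009 + 66 days = May 11, 2009.
Tolling adds 73 days: May 11, 2009 + 73 days = July 23, 2009.
July 23, 2009 is a Thursday and not a court holiday, so no extension applies.

July 23, 2009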